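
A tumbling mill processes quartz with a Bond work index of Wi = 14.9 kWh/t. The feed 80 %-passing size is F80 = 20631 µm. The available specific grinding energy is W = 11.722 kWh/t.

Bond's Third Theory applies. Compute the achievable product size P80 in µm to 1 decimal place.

W = 10 Wi (1/√P80 − 1/√F80)  [Bond]
⇒ 1/√P80 = W/(10 Wi) + 1/√F80
  = 11.7220/(10·14.9) + 1/√20631 = 0.078671 + 0.006962 = 0.085633
P80 = (1/0.085633)² = 11.6777² = 136.37 µm

P80 = 136.4 µm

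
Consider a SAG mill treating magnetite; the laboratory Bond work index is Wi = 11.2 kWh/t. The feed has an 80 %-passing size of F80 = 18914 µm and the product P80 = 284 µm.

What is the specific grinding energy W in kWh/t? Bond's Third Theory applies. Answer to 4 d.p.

W = 5.8316 kWh/t

W = 10 Wi (P80^-0.5 − F80^-0.5)
1/√284 = 0.059339;  1/√18914 = 0.007271
W = 10·11.2·(0.059339 − 0.007271) = 5.8316 kWh/t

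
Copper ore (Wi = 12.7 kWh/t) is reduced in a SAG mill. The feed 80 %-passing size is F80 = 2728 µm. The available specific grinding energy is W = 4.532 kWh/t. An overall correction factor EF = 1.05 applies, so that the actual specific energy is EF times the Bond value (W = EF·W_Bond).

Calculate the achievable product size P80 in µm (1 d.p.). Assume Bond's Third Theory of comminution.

P80 = 354.2 µm

Bond:  W = 10 Wi (1/√P − 1/√F)
W_Bond = W / EF = 4.532 / 1.05 = 4.3162 kWh/t
P80^(−½) = W_Bond/(10 Wi) + F80^(−½)
  = 4.3162/(10·12.7) + 1/√2728 = 0.033986 + 0.019146 = 0.053132
P80 = (1/0.053132)² = 18.8211² = 354.24 µm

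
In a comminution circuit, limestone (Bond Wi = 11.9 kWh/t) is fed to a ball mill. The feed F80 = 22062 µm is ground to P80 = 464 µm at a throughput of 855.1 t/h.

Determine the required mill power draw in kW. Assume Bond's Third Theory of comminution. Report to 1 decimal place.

W = 10·Wi·[P80^(−½) − F80^(−½)]
W = 10·11.9·(1/√464 − 1/√22062) = 10·11.9·(0.039691) = 4.7233 kWh/t
P_mill = W·ṁ = 4.7233·855.1 = 4038.9 kW

P = 4038.9 kW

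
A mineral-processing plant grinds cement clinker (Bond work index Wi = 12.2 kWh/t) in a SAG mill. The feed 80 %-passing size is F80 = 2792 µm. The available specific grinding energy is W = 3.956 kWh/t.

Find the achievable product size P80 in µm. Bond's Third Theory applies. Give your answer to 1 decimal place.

P80 = 379.2 µm

Bond:  W = 10 Wi (1/√P − 1/√F)
⇒ 1/√P80 = W/(10·Wi) + 1/√F80
  = 3.9560/(10·12.2) + 1/√2792 = 0.032426 + 0.018925 = 0.051352
P80 = (1/0.051352)² = 19.4736² = 379.22 µm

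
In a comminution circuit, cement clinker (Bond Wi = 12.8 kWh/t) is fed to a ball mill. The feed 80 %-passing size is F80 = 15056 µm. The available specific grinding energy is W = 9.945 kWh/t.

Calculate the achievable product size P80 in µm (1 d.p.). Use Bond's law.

W = 10 Wi / √P80 − 10 Wi / √F80
P80^-0.5 = F80^-0.5 + W/(10 Wi)
  = 9.9450/(10·12.8) + 1/√15056 = 0.077695 + 0.008150 = 0.085845
P80 = (1/0.085845)² = 11.6489² = 135.70 µm

P80 = 135.7 µm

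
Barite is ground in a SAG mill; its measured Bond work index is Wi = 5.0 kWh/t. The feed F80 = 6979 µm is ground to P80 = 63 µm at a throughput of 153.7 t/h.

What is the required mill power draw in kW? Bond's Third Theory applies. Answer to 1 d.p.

W = 10 Wi / √P80 − 10 Wi / √F80
W = 10·5.0·(1/√63 − 1/√6979) = 10·5.0·(0.114018) = 5.7009 kWh/t
Power = W × throughput = 5.7009 kWh/t × 153.7 t/h = 876.2 kW

P = 876.2 kW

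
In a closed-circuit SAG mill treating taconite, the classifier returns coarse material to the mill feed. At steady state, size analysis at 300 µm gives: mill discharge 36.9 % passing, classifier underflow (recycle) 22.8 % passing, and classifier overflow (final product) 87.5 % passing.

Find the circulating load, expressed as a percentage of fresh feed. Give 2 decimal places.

Balance %-passing 300 µm (r = R/F):
r = (o − d)/(d − u)
r = (87.5 − 36.9)/(36.9 − 22.8) = 50.6/14.1 = 3.5887
CL = 100·r = 358.87 %

CL = 358.87 %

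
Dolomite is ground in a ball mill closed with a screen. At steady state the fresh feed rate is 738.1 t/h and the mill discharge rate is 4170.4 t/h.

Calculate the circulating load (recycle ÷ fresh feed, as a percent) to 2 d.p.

Discharge = new feed + return, hence
R = M − F = 4170.4 − 738.1 = 3432.3 t/h
CL = 100·R/F = 100·3432.3/738.1 = 465.02 %

CL = 465.02 %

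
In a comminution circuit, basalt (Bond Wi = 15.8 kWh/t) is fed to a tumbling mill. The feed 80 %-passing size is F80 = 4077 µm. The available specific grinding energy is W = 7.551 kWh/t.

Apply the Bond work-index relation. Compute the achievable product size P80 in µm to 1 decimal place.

W = 10 Wi / √P80 − 10 Wi / √F80
P80^(−½) = W/(10 Wi) + F80^(−½)
  = 7.5510/(10·15.8) + 1/√4077 = 0.047791 + 0.015661 = 0.063453
P80 = (1/0.063453)² = 15.7598² = 248.37 µm

P80 = 248.4 µm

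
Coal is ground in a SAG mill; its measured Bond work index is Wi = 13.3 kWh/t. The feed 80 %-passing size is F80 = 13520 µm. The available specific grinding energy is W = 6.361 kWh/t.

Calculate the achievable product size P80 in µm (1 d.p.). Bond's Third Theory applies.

P80 = 314.1 µm

W = 10·Wi·(P80^(-½) − F80^(-½))
1/√P80 = 1/√F80 + W/(10·Wi)
  = 6.3610/(10·13.3) + 1/√13520 = 0.047827 + 0.008600 = 0.056427
P80 = (1/0.056427)² = 17.7219² = 314.07 µm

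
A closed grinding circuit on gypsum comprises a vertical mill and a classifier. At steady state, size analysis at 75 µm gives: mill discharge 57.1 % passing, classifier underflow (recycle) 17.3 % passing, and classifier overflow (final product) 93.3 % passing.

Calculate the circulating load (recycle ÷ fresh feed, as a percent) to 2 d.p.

Two-product formula at 75 µm:
d + r·d = r·u + o → r(d−u) = o−d
r = (93.3 − 57.1)/(57.1 − 17.3) = 36.2/39.8 = 0.9095
CL = 100·r = 90.95 %

CL = 90.95 %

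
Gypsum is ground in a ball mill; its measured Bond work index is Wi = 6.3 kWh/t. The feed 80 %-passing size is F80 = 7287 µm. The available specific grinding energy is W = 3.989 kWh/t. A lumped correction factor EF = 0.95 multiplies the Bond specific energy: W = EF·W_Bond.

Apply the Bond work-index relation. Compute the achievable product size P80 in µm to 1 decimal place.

P80 = 162.8 µm

W = 10 Wi (1/√P80 − 1/√F80)  [Bond]
W_Bond = W / EF = 3.989 / 0.95 = 4.1989 kWh/t
⇒ 1/√P80 = W_Bond/(10·Wi) + 1/√F80
  = 4.1989/(10·6.3) + 1/√7287 = 0.066650 + 0.011715 = 0.078365
P80 = (1/0.078365)² = 12.7609² = 162.84 µm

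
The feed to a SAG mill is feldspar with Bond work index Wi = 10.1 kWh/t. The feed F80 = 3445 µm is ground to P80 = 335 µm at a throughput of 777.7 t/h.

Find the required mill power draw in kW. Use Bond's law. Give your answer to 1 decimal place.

W = 10·Wi·(P80^(-½) − F80^(-½))
W = 10·10.1·(1/√335 − 1/√3445) = 10·10.1·(0.037598) = 3.7974 kWh/t
P_mill = W·ṁ = 3.7974·777.7 = 2953.3 kW

P = 2953.3 kW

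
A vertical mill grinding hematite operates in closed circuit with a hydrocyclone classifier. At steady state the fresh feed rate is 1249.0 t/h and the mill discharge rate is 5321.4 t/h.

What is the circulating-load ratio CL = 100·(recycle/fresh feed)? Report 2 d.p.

Mill node: discharge = fresh + recycle.
R = M − F = 5321.4 − 1249.0 = 4072.4 t/h
CL = 100·R/F = 100·4072.4/1249.0 = 326.05 %

CL = 326.05 %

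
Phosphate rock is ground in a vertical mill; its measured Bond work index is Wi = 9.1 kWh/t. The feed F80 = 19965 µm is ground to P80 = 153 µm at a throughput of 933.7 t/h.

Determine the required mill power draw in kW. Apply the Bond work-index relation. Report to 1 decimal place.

P = 6267.8 kW

Bond:  W = 10 Wi (1/√P − 1/√F)
W = 10·9.1·(1/√153 − 1/√19965) = 10·9.1·(0.073768) = 6.7129 kWh/t
Power = W × throughput = 6.7129 kWh/t × 933.7 t/h = 6267.8 kW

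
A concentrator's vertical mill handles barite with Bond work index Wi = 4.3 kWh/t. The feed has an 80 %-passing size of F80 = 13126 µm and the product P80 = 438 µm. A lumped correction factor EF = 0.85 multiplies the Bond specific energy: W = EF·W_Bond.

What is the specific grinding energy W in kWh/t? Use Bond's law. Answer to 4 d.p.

W = 10 Wi (P80^-0.5 − F80^-0.5)
1/√438 = 0.047782;  1/√13126 = 0.008728
W = 10·4.3·(0.047782 − 0.008728) = 1.6793 kWh/t
W_actual = 0.85 × 1.6793 = 1.4274 kWh/t

W = 1.4274 kWh/t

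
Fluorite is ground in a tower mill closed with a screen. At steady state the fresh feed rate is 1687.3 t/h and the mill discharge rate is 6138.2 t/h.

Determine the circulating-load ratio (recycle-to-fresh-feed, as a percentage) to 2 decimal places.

Discharge = new feed + return, hence
R = M − F = 6138.2 − 1687.3 = 4450.9 t/h
CL = 100·R/F = 100·4450.9/1687.3 = 263.79 %

CL = 263.79 %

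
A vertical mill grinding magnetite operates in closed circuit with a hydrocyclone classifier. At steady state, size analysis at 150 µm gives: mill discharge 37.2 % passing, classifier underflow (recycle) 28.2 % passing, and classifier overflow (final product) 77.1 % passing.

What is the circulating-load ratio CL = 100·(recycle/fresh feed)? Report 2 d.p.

Let r = R/F. Size balance at 150 µm:
Fd + Rd = Ru + Fo ⇒ R/F = (o−d)/(d−u)
r = (77.1 − 37.2)/(37.2 − 28.2) = 39.9/9.0 = 4.4333
CL = 100·r = 443.33 %

CL = 443.33 %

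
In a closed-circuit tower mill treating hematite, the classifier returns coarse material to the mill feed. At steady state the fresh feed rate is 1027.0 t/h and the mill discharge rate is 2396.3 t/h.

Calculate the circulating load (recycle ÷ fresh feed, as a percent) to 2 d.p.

M = F + R at steady state, so:
R = M − F = 2396.3 − 1027.0 = 1369.3 t/h
CL = 100·R/F = 100·1369.3/1027.0 = 133.33 %

CL = 133.33 %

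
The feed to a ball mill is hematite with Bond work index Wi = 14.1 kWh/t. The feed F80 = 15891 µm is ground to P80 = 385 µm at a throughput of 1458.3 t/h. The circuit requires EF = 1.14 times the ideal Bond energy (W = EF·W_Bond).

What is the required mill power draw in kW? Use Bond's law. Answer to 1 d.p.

P = 10087.0 kW

W = 10·Wi·(P80^(-½) − F80^(-½))
W = 10·14.1·(1/√385 − 1/√15891) = 10·14.1·(0.043032) = 6.0675 kWh/t
W_actual = 1.14 × 6.0675 = 6.9170 kWh/t
P_mill = W·ṁ = 6.9170·1458.3 = 10087.0 kW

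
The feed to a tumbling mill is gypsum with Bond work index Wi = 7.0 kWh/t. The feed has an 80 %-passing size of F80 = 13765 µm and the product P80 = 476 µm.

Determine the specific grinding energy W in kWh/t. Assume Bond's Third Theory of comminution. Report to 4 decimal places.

W = 2.6118 kWh/t

W = 10 Wi (P80^-0.5 − F80^-0.5)
1/√476 = 0.045835;  1/√13765 = 0.008523
W = 10·7.0·(0.045835 − 0.008523) = 2.6118 kWh/t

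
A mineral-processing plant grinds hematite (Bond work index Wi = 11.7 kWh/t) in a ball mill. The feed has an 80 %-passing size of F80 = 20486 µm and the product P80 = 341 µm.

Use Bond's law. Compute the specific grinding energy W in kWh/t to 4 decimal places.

W_Bond = 10·Wi·(1/√P₈₀ − 1/√F₈₀)
1/√341 = 0.054153;  1/√20486 = 0.006987
W = 10·11.7·(0.054153 − 0.006987) = 5.5185 kWh/t

W = 5.5185 kWh/t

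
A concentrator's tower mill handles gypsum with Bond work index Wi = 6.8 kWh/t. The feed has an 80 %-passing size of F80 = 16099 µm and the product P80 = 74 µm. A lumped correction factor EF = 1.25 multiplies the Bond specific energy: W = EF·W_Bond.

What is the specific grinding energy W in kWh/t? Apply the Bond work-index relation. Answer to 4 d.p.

Bond:  W = 10 Wi (1/√P − 1/√F)
1/√74 = 0.116248;  1/√16099 = 0.007881
W = 10·6.8·(0.116248 − 0.007881) = 7.3689 kWh/t
Apply correction: 7.3689 × 1.25 = 9.2111 kWh/t

W = 9.2111 kWh/t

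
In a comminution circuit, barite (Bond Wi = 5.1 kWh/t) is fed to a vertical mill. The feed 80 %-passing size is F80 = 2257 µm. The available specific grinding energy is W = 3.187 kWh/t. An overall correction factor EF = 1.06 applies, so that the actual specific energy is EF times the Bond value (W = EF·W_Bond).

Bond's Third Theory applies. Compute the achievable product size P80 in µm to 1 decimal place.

W = 10 Wi / √P80 − 10 Wi / √F80
W_Bond = W / EF = 3.187 / 1.06 = 3.0066 kWh/t
1/√P80 = 1/√F80 + W_Bond/(10·Wi)
  = 3.0066/(10·5.1) + 1/√2257 = 0.058953 + 0.021049 = 0.080002
P80 = (1/0.080002)² = 12.4997² = 156.24 µm

P80 = 156.2 µm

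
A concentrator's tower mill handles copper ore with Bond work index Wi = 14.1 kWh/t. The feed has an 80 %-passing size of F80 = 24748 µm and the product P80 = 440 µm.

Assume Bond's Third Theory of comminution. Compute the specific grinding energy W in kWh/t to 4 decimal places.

W = 10 Wi (1/√P80 − 1/√F80)  [Bond]
1/√440 = 0.047673;  1/√24748 = 0.006357
W = 10·14.1·(0.047673 − 0.006357) = 5.8256 kWh/t

W = 5.8256 kWh/t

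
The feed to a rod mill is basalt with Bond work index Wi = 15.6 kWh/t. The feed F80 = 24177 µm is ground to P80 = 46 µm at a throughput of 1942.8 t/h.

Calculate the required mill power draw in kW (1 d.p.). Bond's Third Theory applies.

W = 10 Wi / √P80 − 10 Wi / √F80
W = 10·15.6·(1/√46 − 1/√24177) = 10·15.6·(0.141011) = 21.9977 kWh/t
P_mill = W·ṁ = 21.9977·1942.8 = 42737.1 kW

P = 42737.1 kW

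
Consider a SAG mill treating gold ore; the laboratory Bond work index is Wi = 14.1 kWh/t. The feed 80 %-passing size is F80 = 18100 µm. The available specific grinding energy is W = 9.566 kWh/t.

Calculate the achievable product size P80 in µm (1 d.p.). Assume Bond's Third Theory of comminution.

P80 = 176.5 µm

W = 10 Wi (1/√P80 − 1/√F80)  [Bond]
⇒ 1/√P80 = W/(10·Wi) + 1/√F80
  = 9.5660/(10·14.1) + 1/√18100 = 0.067844 + 0.007433 = 0.075277
P80 = (1/0.075277)² = 13.2843² = 176.47 µm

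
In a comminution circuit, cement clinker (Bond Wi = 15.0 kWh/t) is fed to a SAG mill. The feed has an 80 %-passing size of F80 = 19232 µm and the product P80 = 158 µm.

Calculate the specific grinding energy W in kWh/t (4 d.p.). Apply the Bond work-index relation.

W = 10 Wi (1/√P80 − 1/√F80)  [Bond]
1/√158 = 0.079556;  1/√19232 = 0.007211
W = 10·15.0·(0.079556 − 0.007211) = 10.8517 kWh/t

W = 10.8517 kWh/t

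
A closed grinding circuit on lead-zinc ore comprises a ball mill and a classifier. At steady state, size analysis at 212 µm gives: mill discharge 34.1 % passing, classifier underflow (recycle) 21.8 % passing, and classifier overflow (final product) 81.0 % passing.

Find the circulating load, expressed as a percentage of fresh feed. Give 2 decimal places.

Classifier node, passing 212 µm:
d + r·d = r·u + o → r(d−u) = o−d
r = (81.0 − 34.1)/(34.1 − 21.8) = 46.9/12.3 = 3.8130
CL = 100·r = 381.30 %

CL = 381.30 %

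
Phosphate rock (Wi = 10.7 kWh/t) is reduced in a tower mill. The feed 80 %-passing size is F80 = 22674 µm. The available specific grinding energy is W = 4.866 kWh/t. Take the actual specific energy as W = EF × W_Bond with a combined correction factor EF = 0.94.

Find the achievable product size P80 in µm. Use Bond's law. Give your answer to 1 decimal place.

P80 = 330.3 µm

W = 10·Wi·(P80^(-½) − F80^(-½))
W_Bond = W / EF = 4.866 / 0.94 = 5.1766 kWh/t
⇒ 1/√P80 = W_Bond/(10·Wi) + 1/√F80
  = 5.1766/(10·10.7) + 1/√22674 = 0.048379 + 0.006641 = 0.055020
P80 = (1/0.055020)² = 18.1751² = 330.33 µm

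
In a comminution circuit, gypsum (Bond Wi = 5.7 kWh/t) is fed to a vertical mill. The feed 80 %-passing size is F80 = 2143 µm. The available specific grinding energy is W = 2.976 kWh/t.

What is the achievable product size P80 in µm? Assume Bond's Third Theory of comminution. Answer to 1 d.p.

W = 10 Wi (1/√P80 − 1/√F80)  [Bond]
P80^-0.5 = F80^-0.5 + W/(10 Wi)
  = 2.9760/(10·5.7) + 1/√2143 = 0.052211 + 0.021602 = 0.073812
P80 = (1/0.073812)² = 13.5479² = 183.55 µm

P80 = 183.5 µm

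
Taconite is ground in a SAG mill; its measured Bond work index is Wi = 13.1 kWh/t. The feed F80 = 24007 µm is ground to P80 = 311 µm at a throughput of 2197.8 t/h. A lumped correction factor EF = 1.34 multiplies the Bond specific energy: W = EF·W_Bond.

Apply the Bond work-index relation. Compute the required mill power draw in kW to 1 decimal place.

P = 19386.8 kW

W = 10·Wi·(P80^(-½) − F80^(-½))
W = 10·13.1·(1/√311 − 1/√24007) = 10·13.1·(0.050251) = 6.5829 kWh/t
With EF = 1.34: W = 6.5829·1.34 = 8.8210 kWh/t
Mill draw = 8.8210 × 2197.8 = 19386.8 kW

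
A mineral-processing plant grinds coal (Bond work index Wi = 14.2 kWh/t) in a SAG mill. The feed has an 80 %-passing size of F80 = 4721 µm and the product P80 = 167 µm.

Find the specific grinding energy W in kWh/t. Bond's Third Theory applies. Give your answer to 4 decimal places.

W = 10·Wi·(P80^(-½) − F80^(-½))
1/√167 = 0.077382;  1/√4721 = 0.014554
W = 10·14.2·(0.077382 − 0.014554) = 8.9216 kWh/t

W = 8.9216 kWh/t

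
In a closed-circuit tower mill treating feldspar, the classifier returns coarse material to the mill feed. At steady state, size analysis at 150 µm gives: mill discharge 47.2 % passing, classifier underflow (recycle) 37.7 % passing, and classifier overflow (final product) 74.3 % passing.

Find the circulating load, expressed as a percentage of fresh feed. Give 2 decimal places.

Mass balance on the −150 µm fraction:
Fd + Rd = Ru + Fo ⇒ R/F = (o−d)/(d−u)
r = (74.3 − 47.2)/(47.2 − 37.7) = 27.1/9.5 = 2.8526
CL = 100·r = 285.26 %

CL = 285.26 %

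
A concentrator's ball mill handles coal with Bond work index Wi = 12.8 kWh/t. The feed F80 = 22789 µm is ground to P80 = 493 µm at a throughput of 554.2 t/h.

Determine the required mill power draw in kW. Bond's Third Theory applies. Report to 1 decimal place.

P = 2725.0 kW

W = 10 Wi (1/√P80 − 1/√F80)  [Bond]
W = 10·12.8·(1/√493 − 1/√22789) = 10·12.8·(0.038413) = 4.9169 kWh/t
P_mill = W·ṁ = 4.9169·554.2 = 2725.0 kW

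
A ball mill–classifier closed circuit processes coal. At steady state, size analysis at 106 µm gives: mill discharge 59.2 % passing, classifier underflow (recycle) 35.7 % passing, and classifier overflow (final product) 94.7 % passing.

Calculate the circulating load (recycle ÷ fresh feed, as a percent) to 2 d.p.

Mass balance on the −106 µm fraction:
r = (o − d)/(d − u)
r = (94.7 − 59.2)/(59.2 − 35.7) = 35.5/23.5 = 1.5106
CL = 100·r = 151.06 %

CL = 151.06 %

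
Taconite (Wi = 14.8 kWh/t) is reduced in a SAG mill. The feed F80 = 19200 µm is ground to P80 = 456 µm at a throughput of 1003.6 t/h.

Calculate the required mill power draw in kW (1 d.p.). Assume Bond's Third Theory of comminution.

P = 5883.7 kW

W = 10·Wi·[P80^(−½) − F80^(−½)]
W = 10·14.8·(1/√456 − 1/√19200) = 10·14.8·(0.039612) = 5.8626 kWh/t
P = W·T = 5.8626·1003.6 = 5883.7 kW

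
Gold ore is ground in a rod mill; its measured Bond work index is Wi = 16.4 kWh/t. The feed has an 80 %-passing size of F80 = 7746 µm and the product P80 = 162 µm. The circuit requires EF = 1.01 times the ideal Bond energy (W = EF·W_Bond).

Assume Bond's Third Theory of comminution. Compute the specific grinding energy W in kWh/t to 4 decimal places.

Bond:  W = 10 Wi (1/√P − 1/√F)
1/√162 = 0.078567;  1/√7746 = 0.011362
W = 10·16.4·(0.078567 − 0.011362) = 11.0217 kWh/t
Corrected W = EF·W_Bond = 1.01·11.0217 = 11.1319 kWh/t

W = 11.1319 kWh/t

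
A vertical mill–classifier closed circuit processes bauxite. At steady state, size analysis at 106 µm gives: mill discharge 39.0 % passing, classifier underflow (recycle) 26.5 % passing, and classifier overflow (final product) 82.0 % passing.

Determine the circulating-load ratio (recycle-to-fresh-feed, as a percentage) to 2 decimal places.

Classifier node, passing 106 µm:
(1+r)d = ru + o → r = (o−d)/(d−u)
r = (82.0 − 39.0)/(39.0 − 26.5) = 43.0/12.5 = 3.4400
CL = 100·r = 344.00 %

CL = 344.00 %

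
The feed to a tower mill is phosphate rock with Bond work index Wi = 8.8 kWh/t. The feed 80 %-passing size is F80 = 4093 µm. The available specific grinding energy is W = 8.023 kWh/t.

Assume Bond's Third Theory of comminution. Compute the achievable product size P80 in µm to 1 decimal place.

P80 = 87.7 µm

W_Bond = 10·Wi·(1/√P₈₀ − 1/√F₈₀)
⇒ 1/√P80 = W/(10·Wi) + 1/√F80
  = 8.0230/(10·8.8) + 1/√4093 = 0.091170 + 0.015631 = 0.106801
P80 = (1/0.106801)² = 9.3632² = 87.67 µm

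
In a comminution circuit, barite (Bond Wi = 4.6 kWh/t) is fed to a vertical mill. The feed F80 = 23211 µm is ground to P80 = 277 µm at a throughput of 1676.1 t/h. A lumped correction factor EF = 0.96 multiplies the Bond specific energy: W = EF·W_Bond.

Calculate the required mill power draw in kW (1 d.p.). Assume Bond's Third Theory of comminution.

Bond:  W = 10 Wi (1/√P − 1/√F)
W = 10·4.6·(1/√277 − 1/√23211) = 10·4.6·(0.053520) = 2.4619 kWh/t
Apply correction: 2.4619 × 0.96 = 2.3635 kWh/t
P = W·T = 2.3635·1676.1 = 3961.4 kW

P = 3961.4 kW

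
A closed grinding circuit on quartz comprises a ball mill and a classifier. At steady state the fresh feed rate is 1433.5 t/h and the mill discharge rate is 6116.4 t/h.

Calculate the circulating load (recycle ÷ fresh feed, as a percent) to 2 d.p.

Discharge = new feed + return, hence
R = M − F = 6116.4 − 1433.5 = 4682.9 t/h
CL = 100·R/F = 100·4682.9/1433.5 = 326.68 %

CL = 326.68 %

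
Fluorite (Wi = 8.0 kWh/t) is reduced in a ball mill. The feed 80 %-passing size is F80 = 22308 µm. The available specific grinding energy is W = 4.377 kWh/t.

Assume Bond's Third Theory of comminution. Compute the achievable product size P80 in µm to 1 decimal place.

Bond: W = 10·Wi·(1/√P80 − 1/√F80)
P80^-0.5 = F80^-0.5 + W/(10 Wi)
  = 4.3770/(10·8.0) + 1/√22308 = 0.054712 + 0.006695 = 0.061408
P80 = (1/0.061408)² = 16.2846² = 265.19 µm

P80 = 265.2 µm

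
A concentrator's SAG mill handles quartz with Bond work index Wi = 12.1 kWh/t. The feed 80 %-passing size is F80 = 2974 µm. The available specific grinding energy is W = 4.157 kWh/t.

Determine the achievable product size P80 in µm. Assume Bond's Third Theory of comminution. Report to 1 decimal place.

P80 = 360.2 µm

W = 10 Wi / √P80 − 10 Wi / √F80
P80^-0.5 = F80^-0.5 + W/(10 Wi)
  = 4.1570/(10·12.1) + 1/√2974 = 0.034355 + 0.018337 = 0.052692
P80 = (1/0.052692)² = 18.9781² = 360.17 µm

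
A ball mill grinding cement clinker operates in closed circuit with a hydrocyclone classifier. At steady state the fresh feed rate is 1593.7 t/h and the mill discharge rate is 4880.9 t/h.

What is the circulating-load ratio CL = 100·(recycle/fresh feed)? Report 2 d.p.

Discharge = new feed + return, hence
R = M − F = 4880.9 − 1593.7 = 3287.2 t/h
CL = 100·R/F = 100·3287.2/1593.7 = 206.26 %

CL = 206.26 %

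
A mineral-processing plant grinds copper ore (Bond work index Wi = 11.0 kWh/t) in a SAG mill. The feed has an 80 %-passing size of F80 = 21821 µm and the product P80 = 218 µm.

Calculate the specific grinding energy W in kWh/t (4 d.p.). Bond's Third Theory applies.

Bond:  W = 10 Wi (1/√P − 1/√F)
1/√218 = 0.067729;  1/√21821 = 0.006770
W = 10·11.0·(0.067729 − 0.006770) = 6.7055 kWh/t

W = 6.7055 kWh/t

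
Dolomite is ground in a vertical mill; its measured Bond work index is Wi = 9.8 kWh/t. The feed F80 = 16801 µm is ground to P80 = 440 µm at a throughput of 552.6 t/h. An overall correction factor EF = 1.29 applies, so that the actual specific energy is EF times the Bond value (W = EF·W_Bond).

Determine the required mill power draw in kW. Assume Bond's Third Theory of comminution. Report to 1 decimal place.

W = 10 Wi (P80^-0.5 − F80^-0.5)
W = 10·9.8·(1/√440 − 1/√16801) = 10·9.8·(0.039958) = 3.9159 kWh/t
Apply correction: 3.9159 × 1.29 = 5.0515 kWh/t
Mill draw = 5.0515 × 552.6 = 2791.5 kW

P = 2791.5 kW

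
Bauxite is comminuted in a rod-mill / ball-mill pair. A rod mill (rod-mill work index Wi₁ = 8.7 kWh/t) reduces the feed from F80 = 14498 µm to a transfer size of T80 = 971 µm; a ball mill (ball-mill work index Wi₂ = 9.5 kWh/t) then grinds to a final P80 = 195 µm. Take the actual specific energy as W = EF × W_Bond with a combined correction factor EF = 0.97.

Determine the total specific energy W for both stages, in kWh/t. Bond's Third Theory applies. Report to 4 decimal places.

W = 5.6491 kWh/t

W_Bond = 10·Wi·(1/√P₈₀ − 1/√F₈₀)
Stage 1 (14498→971 µm, Wi₁=8.7): W₁ = 10·8.7·(0.032092 − 0.008305) = 2.0694 kWh/t
Stage 2 (971→195 µm, Wi₂=9.5): W₂ = 10·9.5·(0.071611 − 0.032092) = 3.7544 kWh/t
W = W₁ + W₂ = 2.0694 + 3.7544 = 5.8238 kWh/t
Apply correction: 5.8238 × 0.97 = 5.6491 kWh/t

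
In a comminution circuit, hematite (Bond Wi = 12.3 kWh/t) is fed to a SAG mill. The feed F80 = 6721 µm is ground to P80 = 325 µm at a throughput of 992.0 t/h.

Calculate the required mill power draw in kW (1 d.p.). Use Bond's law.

W_Bond = 10·Wi·(1/√P₈₀ − 1/√F₈₀)
W = 10·12.3·(1/√325 − 1/√6721) = 10·12.3·(0.043272) = 5.3225 kWh/t
Power = W × throughput = 5.3225 kWh/t × 992.0 t/h = 5279.9 kW

P = 5279.9 kW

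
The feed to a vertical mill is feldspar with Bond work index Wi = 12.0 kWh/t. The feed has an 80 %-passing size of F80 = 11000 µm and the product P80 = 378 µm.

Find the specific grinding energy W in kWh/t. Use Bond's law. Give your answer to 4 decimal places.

W = 5.0280 kWh/t

W = 10 Wi / √P80 − 10 Wi / √F80
1/√378 = 0.051434;  1/√11000 = 0.009535
W = 10·12.0·(0.051434 − 0.009535) = 5.0280 kWh/t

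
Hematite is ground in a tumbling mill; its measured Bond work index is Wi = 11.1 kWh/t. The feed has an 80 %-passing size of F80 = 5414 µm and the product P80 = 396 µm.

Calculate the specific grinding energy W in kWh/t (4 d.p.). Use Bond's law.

W = 4.0694 kWh/t

Bond:  W = 10 Wi (1/√P − 1/√F)
1/√396 = 0.050252;  1/√5414 = 0.013591
W = 10·11.1·(0.050252 − 0.013591) = 4.0694 kWh/t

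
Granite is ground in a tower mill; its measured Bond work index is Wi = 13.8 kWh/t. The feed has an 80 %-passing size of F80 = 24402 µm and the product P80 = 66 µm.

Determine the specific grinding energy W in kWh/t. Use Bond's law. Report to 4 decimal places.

W = 10 Wi (P80^-0.5 − F80^-0.5)
1/√66 = 0.123091;  1/√24402 = 0.006402
W = 10·13.8·(0.123091 − 0.006402) = 16.1032 kWh/t

W = 16.1032 kWh/t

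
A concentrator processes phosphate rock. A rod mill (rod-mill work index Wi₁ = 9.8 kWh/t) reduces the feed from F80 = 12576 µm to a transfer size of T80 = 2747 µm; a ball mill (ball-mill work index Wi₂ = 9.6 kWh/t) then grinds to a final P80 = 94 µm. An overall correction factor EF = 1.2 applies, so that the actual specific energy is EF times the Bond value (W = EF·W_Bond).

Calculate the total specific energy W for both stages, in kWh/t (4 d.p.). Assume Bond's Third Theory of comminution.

W = 10·Wi·[P80^(−½) − F80^(−½)]
Stage 1 (12576→2747 µm, Wi₁=9.8): W₁ = 10·9.8·(0.019080 − 0.008917) = 0.9959 kWh/t
Stage 2 (2747→94 µm, Wi₂=9.6): W₂ = 10·9.6·(0.103142 − 0.019080) = 8.0700 kWh/t
W = W₁ + W₂ = 0.9959 + 8.0700 = 9.0659 kWh/t
Corrected W = EF·W_Bond = 1.2·9.0659 = 10.8791 kWh/t

W = 10.8791 kWh/t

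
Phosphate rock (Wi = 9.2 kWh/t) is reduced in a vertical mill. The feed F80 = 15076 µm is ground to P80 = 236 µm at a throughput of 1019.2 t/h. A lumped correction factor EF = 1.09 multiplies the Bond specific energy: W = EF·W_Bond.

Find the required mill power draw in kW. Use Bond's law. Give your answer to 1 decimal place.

W = 10 Wi / √P80 − 10 Wi / √F80
W = 10·9.2·(1/√236 − 1/√15076) = 10·9.2·(0.056950) = 5.2394 kWh/t
W_actual = 1.09 × 5.2394 = 5.7110 kWh/t
P = W·T = 5.7110·1019.2 = 5820.6 kW

P = 5820.6 kW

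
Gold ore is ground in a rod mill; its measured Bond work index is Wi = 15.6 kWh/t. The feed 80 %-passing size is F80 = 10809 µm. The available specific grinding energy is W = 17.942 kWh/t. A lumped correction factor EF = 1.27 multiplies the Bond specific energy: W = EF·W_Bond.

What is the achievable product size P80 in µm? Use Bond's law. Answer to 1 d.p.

P80 = 99.6 µm

W = 10·Wi·[P80^(−½) − F80^(−½)]
W_Bond = W / EF = 17.942 / 1.27 = 14.1276 kWh/t
1/√P80 = 1/√F80 + W_Bond/(10·Wi)
  = 14.1276/(10·15.6) + 1/√10809 = 0.090561 + 0.009618 = 0.100180
P80 = (1/0.100180)² = 9.9821² = 99.64 µm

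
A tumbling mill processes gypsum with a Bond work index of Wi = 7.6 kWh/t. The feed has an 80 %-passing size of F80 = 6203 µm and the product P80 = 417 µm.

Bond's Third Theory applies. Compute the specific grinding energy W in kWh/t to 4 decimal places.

W = 2.7568 kWh/t

Bond: W = 10·Wi·(1/√P80 − 1/√F80)
1/√417 = 0.048970;  1/√6203 = 0.012697
W = 10·7.6·(0.048970 − 0.012697) = 2.7568 kWh/t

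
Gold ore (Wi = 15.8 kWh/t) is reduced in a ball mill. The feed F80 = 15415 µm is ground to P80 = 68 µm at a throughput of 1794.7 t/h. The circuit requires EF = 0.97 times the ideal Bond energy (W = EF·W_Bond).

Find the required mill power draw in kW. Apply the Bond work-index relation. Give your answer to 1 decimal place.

P = 31140.0 kW

W_Bond = 10·Wi·(1/√P₈₀ − 1/√F₈₀)
W = 10·15.8·(1/√68 − 1/√15415) = 10·15.8·(0.113214) = 17.8877 kWh/t
W_actual = 0.97 × 17.8877 = 17.3511 kWh/t
P = W·T = 17.3511·1794.7 = 31140.0 kW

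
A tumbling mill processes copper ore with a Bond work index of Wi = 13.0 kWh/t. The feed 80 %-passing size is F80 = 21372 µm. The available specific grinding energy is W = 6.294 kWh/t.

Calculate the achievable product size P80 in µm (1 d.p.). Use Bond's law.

W = 10 Wi (1/√P80 − 1/√F80)  [Bond]
P80^-0.5 = F80^-0.5 + W/(10 Wi)
  = 6.2940/(10·13.0) + 1/√21372 = 0.048415 + 0.006840 = 0.055256
P80 = (1/0.055256)² = 18.0977² = 327.53 µm

P80 = 327.5 µm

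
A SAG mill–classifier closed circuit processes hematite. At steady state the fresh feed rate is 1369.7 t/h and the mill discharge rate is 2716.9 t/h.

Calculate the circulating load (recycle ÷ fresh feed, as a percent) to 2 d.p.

Steady state: M = F + R.
R = M − F = 2716.9 − 1369.7 = 1347.2 t/h
CL = 100·R/F = 100·1347.2/1369.7 = 98.36 %

CL = 98.36 %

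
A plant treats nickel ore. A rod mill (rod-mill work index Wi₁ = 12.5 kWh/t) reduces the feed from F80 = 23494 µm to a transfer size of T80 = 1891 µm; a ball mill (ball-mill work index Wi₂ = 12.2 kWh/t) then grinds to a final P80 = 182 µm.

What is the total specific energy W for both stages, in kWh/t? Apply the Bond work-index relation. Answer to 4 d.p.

W = 8.2967 kWh/t

W = 10·Wi·[P80^(−½) − F80^(−½)]
Stage 1 (23494→1891 µm, Wi₁=12.5): W₁ = 10·12.5·(0.022996 − 0.006524) = 2.0590 kWh/t
Stage 2 (1891→182 µm, Wi₂=12.2): W₂ = 10·12.2·(0.074125 − 0.022996) = 6.2377 kWh/t
W = W₁ + W₂ = 2.0590 + 6.2377 = 8.2967 kWh/t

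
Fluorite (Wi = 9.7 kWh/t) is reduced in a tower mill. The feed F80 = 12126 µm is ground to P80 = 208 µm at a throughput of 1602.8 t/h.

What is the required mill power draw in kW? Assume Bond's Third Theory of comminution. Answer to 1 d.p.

P = 9368.2 kW

W = 10·Wi·(P80^(-½) − F80^(-½))
W = 10·9.7·(1/√208 − 1/√12126) = 10·9.7·(0.060256) = 5.8449 kWh/t
P_mill = W·ṁ = 5.8449·1602.8 = 9368.2 kW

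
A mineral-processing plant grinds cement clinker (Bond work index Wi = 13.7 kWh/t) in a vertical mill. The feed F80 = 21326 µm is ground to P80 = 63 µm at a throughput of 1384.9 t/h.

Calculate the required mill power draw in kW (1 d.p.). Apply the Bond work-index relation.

P = 22604.7 kW

W = 10 Wi (P80^-0.5 − F80^-0.5)
W = 10·13.7·(1/√63 − 1/√21326) = 10·13.7·(0.119140) = 16.3222 kWh/t
Mill draw = 16.3222 × 1384.9 = 22604.7 kW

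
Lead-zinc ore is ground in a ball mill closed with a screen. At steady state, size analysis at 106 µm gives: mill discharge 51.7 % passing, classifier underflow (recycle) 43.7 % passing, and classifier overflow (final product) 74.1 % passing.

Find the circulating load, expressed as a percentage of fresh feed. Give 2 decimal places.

Balance %-passing 106 µm (r = R/F):
r = (o − d)/(d − u)
r = (74.1 − 51.7)/(51.7 − 43.7) = 22.4/8.0 = 2.8000
CL = 100·r = 280.00 %

CL = 280.00 %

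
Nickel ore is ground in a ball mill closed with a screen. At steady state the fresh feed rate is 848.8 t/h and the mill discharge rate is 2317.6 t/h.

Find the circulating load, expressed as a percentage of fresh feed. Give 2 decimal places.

Discharge = new feed + return, hence
R = M − F = 2317.6 − 848.8 = 1468.8 t/h
CL = 100·R/F = 100·1468.8/848.8 = 173.04 %

CL = 173.04 %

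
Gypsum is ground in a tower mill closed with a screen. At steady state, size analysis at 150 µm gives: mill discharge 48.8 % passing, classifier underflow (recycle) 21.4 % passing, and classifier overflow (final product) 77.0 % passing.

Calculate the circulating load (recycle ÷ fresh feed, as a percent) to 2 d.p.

Classifier node, passing 150 µm:
r = (o − d)/(d − u)
r = (77.0 − 48.8)/(48.8 − 21.4) = 28.2/27.4 = 1.0292
CL = 100·r = 102.92 %

CL = 102.92 %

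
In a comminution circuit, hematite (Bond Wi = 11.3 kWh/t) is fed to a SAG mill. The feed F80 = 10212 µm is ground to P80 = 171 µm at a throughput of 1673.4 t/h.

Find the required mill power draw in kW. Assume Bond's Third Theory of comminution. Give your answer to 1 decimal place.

P = 12589.2 kW

W = 10 Wi (1/√P80 − 1/√F80)  [Bond]
W = 10·11.3·(1/√171 − 1/√10212) = 10·11.3·(0.066576) = 7.5231 kWh/t
Power = W × throughput = 7.5231 kWh/t × 1673.4 t/h = 12589.2 kW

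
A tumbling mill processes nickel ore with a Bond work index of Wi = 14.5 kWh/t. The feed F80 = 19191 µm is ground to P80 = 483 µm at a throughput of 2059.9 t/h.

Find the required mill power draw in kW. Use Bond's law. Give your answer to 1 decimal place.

P = 11434.6 kW

W = 10·Wi·[P80^(−½) − F80^(−½)]
W = 10·14.5·(1/√483 − 1/√19191) = 10·14.5·(0.038283) = 5.5510 kWh/t
P_mill = W·ṁ = 5.5510·2059.9 = 11434.6 kW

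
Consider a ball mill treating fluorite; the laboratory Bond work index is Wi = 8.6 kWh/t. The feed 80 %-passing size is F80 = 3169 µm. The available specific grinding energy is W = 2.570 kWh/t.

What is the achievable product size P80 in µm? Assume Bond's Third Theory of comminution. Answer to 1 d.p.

P80 = 440.5 µm

W = 10·Wi·(P80^(-½) − F80^(-½))
P80^(−½) = W/(10 Wi) + F80^(−½)
  = 2.5700/(10·8.6) + 1/√3169 = 0.029884 + 0.017764 = 0.047648
P80 = (1/0.047648)² = 20.9874² = 440.47 µm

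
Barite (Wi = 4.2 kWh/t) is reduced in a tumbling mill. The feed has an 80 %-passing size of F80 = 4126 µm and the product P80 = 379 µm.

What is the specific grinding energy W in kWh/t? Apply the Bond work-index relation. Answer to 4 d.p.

Bond: W = 10·Wi·(1/√P80 − 1/√F80)
1/√379 = 0.051367;  1/√4126 = 0.015568
W = 10·4.2·(0.051367 − 0.015568) = 1.5035 kWh/t

W = 1.5035 kWh/t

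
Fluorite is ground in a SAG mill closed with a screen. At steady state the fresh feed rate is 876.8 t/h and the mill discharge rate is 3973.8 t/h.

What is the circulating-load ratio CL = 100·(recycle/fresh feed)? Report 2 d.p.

M = F + R at steady state, so:
R = M − F = 3973.8 − 876.8 = 3097.0 t/h
CL = 100·R/F = 100·3097.0/876.8 = 353.22 %

CL = 353.22 %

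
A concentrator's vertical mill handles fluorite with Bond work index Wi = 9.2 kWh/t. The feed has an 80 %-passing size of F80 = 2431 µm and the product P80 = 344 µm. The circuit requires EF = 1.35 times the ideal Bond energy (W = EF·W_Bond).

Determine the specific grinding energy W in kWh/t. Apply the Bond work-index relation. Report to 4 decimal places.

Bond:  W = 10 Wi (1/√P − 1/√F)
1/√344 = 0.053916;  1/√2431 = 0.020282
W = 10·9.2·(0.053916 − 0.020282) = 3.0944 kWh/t
With EF = 1.35: W = 3.0944·1.35 = 4.1774 kWh/t

W = 4.1774 kWh/t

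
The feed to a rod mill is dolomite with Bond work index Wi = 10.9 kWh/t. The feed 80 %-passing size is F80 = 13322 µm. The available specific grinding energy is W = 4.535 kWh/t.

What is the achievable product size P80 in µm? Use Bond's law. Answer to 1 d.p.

W = 10·Wi·(P80^(-½) − F80^(-½))
⇒ 1/√P80 = W/(10 Wi) + 1/√F80
  = 4.5350/(10·10.9) + 1/√13322 = 0.041606 + 0.008664 = 0.050269
P80 = (1/0.050269)² = 19.8928² = 395.72 µm

P80 = 395.7 µm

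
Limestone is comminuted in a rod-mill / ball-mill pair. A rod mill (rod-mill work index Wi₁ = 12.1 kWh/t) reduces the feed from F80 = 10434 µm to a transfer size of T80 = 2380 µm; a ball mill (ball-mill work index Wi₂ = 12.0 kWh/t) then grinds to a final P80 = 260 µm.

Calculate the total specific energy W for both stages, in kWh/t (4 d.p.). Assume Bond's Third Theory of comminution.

W = 6.2780 kWh/t

W = 10 Wi / √P80 − 10 Wi / √F80
Stage 1 (10434→2380 µm, Wi₁=12.1): W₁ = 10·12.1·(0.020498 − 0.009790) = 1.2957 kWh/t
Stage 2 (2380→260 µm, Wi₂=12.0): W₂ = 10·12.0·(0.062017 − 0.020498) = 4.9823 kWh/t
W = W₁ + W₂ = 1.2957 + 4.9823 = 6.2780 kWh/t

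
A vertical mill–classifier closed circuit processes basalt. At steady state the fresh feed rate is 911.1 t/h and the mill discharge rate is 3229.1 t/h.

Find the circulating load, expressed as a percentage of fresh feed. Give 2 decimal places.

Mill node: discharge = fresh + recycle.
R = M − F = 3229.1 − 911.1 = 2318.0 t/h
CL = 100·R/F = 100·2318.0/911.1 = 254.42 %

CL = 254.42 %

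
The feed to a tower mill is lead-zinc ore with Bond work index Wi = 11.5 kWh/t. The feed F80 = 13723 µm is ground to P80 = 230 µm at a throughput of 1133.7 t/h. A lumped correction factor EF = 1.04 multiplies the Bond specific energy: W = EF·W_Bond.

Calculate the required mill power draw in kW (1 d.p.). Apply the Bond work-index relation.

W = 10·Wi·[P80^(−½) − F80^(−½)]
W = 10·11.5·(1/√230 − 1/√13723) = 10·11.5·(0.057402) = 6.6012 kWh/t
Corrected W = EF·W_Bond = 1.04·6.6012 = 6.8652 kWh/t
P = W·T = 6.8652·1133.7 = 7783.1 kW

P = 7783.1 kW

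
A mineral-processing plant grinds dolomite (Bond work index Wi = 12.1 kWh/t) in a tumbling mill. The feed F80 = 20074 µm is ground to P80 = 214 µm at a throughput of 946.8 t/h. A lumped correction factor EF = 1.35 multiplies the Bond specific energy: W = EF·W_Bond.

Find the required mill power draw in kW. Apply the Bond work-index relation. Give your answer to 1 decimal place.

P = 9480.7 kW

W = 10 Wi (1/√P80 − 1/√F80)  [Bond]
W = 10·12.1·(1/√214 − 1/√20074) = 10·12.1·(0.061301) = 7.4174 kWh/t
W_actual = 1.35 × 7.4174 = 10.0134 kWh/t
Mill draw = 10.0134 × 946.8 = 9480.7 kW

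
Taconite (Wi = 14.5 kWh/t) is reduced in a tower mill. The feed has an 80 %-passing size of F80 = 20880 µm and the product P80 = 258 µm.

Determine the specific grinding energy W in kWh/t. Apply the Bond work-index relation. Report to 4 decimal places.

W = 8.0238 kWh/t

W = 10 Wi (1/√P80 − 1/√F80)  [Bond]
1/√258 = 0.062257;  1/√20880 = 0.006920
W = 10·14.5·(0.062257 − 0.006920) = 8.0238 kWh/t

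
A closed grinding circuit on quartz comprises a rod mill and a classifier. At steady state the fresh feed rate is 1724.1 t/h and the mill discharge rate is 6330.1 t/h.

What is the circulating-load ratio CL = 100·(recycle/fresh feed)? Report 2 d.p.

M = F + R at steady state, so:
R = M − F = 6330.1 − 1724.1 = 4606.0 t/h
CL = 100·R/F = 100·4606.0/1724.1 = 267.15 %

CL = 267.15 %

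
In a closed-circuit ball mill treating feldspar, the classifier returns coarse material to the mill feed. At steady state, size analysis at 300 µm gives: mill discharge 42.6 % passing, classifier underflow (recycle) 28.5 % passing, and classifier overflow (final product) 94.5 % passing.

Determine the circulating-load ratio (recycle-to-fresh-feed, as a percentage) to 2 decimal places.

Classifier node, passing 300 µm:
d + r·d = r·u + o → r(d−u) = o−d
r = (94.5 − 42.6)/(42.6 − 28.5) = 51.9/14.1 = 3.6809
CL = 100·r = 368.09 %

CL = 368.09 %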